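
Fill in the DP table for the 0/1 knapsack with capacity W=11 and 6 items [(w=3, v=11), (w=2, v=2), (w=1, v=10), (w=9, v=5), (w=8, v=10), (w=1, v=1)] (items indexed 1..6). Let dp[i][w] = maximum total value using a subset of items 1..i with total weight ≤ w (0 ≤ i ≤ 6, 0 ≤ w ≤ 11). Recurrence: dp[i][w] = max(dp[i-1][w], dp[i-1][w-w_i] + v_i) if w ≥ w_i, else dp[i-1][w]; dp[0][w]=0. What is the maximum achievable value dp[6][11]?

i\w   0   1   2   3   4   5   6   7   8   9  10  11
  0   0   0   0   0   0   0   0   0   0   0   0   0
  1   0   0   0  11  11  11  11  11  11  11  11  11
  2   0   0   2  11  11  13  13  13  13  13  13  13
  3   0  10  10  12  21  21  23  23  23  23  23  23
  4   0  10  10  12  21  21  23  23  23  23  23  23
  5   0  10  10  12  21  21  23  23  23  23  23  23
  6   0  10  11  12  21  22  23  24  24  24  24  24

24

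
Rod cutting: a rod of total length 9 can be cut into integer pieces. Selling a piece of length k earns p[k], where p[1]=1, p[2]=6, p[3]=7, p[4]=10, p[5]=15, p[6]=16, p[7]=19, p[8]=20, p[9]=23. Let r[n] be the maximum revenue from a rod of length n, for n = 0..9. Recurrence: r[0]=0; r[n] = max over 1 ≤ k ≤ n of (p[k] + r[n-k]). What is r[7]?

   n    0    1    2    3    4    5    6    7    8    9
r[n]    0    1    6    7   12   15   18   21   24   27

21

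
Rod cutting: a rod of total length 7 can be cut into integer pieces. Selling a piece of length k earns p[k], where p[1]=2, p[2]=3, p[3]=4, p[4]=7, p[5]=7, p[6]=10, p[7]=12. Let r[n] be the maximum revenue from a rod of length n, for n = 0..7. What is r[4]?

   n    0    1    2    3    4    5    6    7
r[n]    0    2    4    6    8   10   12   14

8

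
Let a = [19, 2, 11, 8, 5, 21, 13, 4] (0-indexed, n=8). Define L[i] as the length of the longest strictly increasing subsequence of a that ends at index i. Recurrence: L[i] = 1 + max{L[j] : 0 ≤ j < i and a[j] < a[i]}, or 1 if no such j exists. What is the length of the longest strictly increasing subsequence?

3

   i    0    1    2    3    4    5    6    7
a[i]   19    2   11    8    5   21   13    4
L[i]    1    1    2    2    2    3    3    2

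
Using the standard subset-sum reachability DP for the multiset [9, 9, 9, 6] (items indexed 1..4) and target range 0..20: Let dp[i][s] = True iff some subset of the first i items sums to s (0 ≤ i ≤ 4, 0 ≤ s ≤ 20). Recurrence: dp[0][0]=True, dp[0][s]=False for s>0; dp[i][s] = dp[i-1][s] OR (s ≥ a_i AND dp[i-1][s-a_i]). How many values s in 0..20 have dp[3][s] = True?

i\s   0   1   2   3   4   5   6   7   8   9  10  11  12  13  14  15  16  17  18  19  20
  0   T   F   F   F   F   F   F   F   F   F   F   F   F   F   F   F   F   F   F   F   F
  1   T   F   F   F   F   F   F   F   F   T   F   F   F   F   F   F   F   F   F   F   F
  2   T   F   F   F   F   F   F   F   F   T   F   F   F   F   F   F   F   F   T   F   F
  3   T   F   F   F   F   F   F   F   F   T   F   F   F   F   F   F   F   F   T   F   F
  4   T   F   F   F   F   F   T   F   F   T   F   F   F   F   F   T   F   F   T   F   F

3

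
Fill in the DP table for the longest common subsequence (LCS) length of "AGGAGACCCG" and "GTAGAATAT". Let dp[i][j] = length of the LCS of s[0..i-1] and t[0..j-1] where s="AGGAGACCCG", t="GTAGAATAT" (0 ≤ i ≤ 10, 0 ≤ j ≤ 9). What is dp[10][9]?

4

   ''  G  T  A  G  A  A  T  A  T
''  0  0  0  0  0  0  0  0  0  0
 A  0  0  0  1  1  1  1  1  1  1
 G  0  1  1  1  2  2  2  2  2  2
 G  0  1  1  1  2  2  2  2  2  2
 A  0  1  1  2  2  3  3  3  3  3
 G  0  1  1  2  3  3  3  3  3  3
 A  0  1  1  2  3  4  4  4  4  4
 C  0  1  1  2  3  4  4  4  4  4
 C  0  1  1  2  3  4  4  4  4  4
 C  0  1  1  2  3  4  4  4  4  4
 G  0  1  1  2  3  4  4  4  4  4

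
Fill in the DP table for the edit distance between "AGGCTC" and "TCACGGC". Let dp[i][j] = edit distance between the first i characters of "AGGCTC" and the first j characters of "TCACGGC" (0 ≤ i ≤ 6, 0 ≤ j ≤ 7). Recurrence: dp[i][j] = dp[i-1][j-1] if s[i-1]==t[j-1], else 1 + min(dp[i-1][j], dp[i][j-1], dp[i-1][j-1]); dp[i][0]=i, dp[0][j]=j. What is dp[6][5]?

   ''  T  C  A  C  G  G  C
''  0  1  2  3  4  5  6  7
 A  1  1  2  2  3  4  5  6
 G  2  2  2  3  3  3  4  5
 G  3  3  3  3  4  3  3  4
 C  4  4  3  4  3  4  4  3
 T  5  4  4  4  4  4  5  4
 C  6  5  4  5  4  5  5  5

5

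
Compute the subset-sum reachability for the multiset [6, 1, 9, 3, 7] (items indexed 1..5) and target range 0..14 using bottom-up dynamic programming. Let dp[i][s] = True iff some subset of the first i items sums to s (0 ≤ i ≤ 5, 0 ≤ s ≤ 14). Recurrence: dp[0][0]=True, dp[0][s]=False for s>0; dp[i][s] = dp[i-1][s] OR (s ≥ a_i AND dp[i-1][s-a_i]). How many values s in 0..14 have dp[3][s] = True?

6

i\s   0   1   2   3   4   5   6   7   8   9  10  11  12  13  14
  0   T   F   F   F   F   F   F   F   F   F   F   F   F   F   F
  1   T   F   F   F   F   F   T   F   F   F   F   F   F   F   F
  2   T   T   F   F   F   F   T   T   F   F   F   F   F   F   F
  3   T   T   F   F   F   F   T   T   F   T   T   F   F   F   F
  4   T   T   F   T   T   F   T   T   F   T   T   F   T   T   F
  5   T   T   F   T   T   F   T   T   T   T   T   T   T   T   T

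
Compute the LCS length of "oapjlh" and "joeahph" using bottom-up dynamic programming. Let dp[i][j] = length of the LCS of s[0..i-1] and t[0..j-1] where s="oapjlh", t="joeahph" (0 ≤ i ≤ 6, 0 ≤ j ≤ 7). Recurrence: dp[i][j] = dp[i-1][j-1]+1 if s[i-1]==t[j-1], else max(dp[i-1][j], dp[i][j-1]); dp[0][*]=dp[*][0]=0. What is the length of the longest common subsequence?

4

   ''  j  o  e  a  h  p  h
''  0  0  0  0  0  0  0  0
 o  0  0  1  1  1  1  1  1
 a  0  0  1  1  2  2  2  2
 p  0  0  1  1  2  2  3  3
 j  0  1  1  1  2  2  3  3
 l  0  1  1  1  2  2  3  3
 h  0  1  1  1  2  3  3  4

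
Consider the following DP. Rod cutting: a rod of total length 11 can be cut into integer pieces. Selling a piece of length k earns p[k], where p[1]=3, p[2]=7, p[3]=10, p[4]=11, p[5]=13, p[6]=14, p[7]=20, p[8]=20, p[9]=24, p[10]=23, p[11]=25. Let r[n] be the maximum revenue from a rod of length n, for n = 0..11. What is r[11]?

   n    0    1    2    3    4    5    6    7    8    9   10   11
r[n]    0    3    7   10   14   17   21   24   28   31   35   38

38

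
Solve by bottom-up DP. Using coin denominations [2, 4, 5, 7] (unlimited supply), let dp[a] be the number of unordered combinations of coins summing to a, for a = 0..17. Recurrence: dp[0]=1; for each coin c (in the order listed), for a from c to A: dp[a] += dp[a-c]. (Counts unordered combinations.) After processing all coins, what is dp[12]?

6

after  coin     0     1     2     3     4     5     6     7     8     9    10    11    12    13    14    15    16    17
          2     1     0     1     0     1     0     1     0     1     0     1     0     1     0     1     0     1     0
          4     1     0     1     0     2     0     2     0     3     0     3     0     4     0     4     0     5     0
          5     1     0     1     0     2     1     2     1     3     2     4     2     5     3     6     4     7     5
          7     1     0     1     0     2     1     2     2     3     3     4     4     6     5     8     7    10     9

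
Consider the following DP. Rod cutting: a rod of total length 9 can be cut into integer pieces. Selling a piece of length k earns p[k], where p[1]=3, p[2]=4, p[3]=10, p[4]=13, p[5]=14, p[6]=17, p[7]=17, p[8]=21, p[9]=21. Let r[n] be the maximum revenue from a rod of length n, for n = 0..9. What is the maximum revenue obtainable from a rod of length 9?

   n    0    1    2    3    4    5    6    7    8    9
r[n]    0    3    6   10   13   16   20   23   26   30

30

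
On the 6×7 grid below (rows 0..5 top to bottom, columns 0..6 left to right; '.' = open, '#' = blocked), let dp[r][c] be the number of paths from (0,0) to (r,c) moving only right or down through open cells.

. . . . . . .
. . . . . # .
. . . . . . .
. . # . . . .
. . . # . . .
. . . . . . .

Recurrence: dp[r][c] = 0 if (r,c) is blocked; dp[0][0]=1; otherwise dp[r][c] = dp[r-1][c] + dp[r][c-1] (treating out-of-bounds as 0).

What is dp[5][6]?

r\c   0   1   2   3   4   5   6
  0   1   1   1   1   1   1   1
  1   1   2   3   4   5   0   1
  2   1   3   6  10  15  15  16
  3   1   4   0  10  25  40  56
  4   1   5   5   0  25  65 121
  5   1   6  11  11  36 101 222

222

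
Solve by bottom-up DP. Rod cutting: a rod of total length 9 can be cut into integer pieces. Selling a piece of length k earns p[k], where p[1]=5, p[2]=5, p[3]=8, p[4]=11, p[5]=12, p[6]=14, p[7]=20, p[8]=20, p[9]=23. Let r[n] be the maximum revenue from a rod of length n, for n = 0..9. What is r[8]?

40

   n    0    1    2    3    4    5    6    7    8    9
r[n]    0    5   10   15   20   25   30   35   40   45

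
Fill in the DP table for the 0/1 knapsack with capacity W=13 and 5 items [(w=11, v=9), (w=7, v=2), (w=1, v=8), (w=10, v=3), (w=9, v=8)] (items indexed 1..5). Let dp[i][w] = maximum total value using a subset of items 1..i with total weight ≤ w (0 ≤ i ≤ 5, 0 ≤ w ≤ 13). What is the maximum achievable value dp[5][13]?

17

i\w   0   1   2   3   4   5   6   7   8   9  10  11  12  13
  0   0   0   0   0   0   0   0   0   0   0   0   0   0   0
  1   0   0   0   0   0   0   0   0   0   0   0   9   9   9
  2   0   0   0   0   0   0   0   2   2   2   2   9   9   9
  3   0   8   8   8   8   8   8   8  10  10  10  10  17  17
  4   0   8   8   8   8   8   8   8  10  10  10  11  17  17
  5   0   8   8   8   8   8   8   8  10  10  16  16  17  17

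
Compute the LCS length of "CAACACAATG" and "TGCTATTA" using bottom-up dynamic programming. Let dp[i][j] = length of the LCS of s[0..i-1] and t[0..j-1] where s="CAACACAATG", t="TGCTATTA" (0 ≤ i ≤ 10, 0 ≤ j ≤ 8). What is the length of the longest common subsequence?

   ''  T  G  C  T  A  T  T  A
''  0  0  0  0  0  0  0  0  0
 C  0  0  0  1  1  1  1  1  1
 A  0  0  0  1  1  2  2  2  2
 A  0  0  0  1  1  2  2  2  3
 C  0  0  0  1  1  2  2  2  3
 A  0  0  0  1  1  2  2  2  3
 C  0  0  0  1  1  2  2  2  3
 A  0  0  0  1  1  2  2  2  3
 A  0  0  0  1  1  2  2  2  3
 T  0  1  1  1  2  2  3  3  3
 G  0  1  2  2  2  2  3  3  3

3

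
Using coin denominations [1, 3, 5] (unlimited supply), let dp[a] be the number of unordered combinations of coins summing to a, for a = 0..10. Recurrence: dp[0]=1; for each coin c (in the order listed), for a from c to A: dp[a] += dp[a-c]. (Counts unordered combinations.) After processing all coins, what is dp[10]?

after  coin     0     1     2     3     4     5     6     7     8     9    10
          1     1     1     1     1     1     1     1     1     1     1     1
          3     1     1     1     2     2     2     3     3     3     4     4
          5     1     1     1     2     2     3     4     4     5     6     7

7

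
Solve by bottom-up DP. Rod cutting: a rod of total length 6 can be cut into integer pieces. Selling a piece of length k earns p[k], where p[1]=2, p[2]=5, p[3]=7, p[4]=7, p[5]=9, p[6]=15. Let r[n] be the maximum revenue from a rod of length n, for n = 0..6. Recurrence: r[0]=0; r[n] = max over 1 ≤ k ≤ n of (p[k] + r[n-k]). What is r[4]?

10

   n    0    1    2    3    4    5    6
r[n]    0    2    5    7   10   12   15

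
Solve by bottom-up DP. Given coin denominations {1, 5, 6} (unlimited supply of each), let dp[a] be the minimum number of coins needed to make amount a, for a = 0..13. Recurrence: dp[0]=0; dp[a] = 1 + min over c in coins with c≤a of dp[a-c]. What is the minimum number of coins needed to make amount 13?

 a  0  1  2  3  4  5  6  7  8  9 10 11 12 13
dp  0  1  2  3  4  1  1  2  3  4  2  2  2  3

3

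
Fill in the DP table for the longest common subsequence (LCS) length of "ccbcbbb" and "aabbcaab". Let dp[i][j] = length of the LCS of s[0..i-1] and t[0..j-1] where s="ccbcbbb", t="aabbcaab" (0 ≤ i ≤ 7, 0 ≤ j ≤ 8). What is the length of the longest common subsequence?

3

   ''  a  a  b  b  c  a  a  b
''  0  0  0  0  0  0  0  0  0
 c  0  0  0  0  0  1  1  1  1
 c  0  0  0  0  0  1  1  1  1
 b  0  0  0  1  1  1  1  1  2
 c  0  0  0  1  1  2  2  2  2
 b  0  0  0  1  2  2  2  2  3
 b  0  0  0  1  2  2  2  2  3
 b  0  0  0  1  2  2  2  2  3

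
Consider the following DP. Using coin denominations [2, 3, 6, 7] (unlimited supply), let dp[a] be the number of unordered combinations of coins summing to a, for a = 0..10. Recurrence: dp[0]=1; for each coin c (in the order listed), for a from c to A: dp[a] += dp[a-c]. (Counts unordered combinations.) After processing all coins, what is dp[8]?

3

after  coin     0     1     2     3     4     5     6     7     8     9    10
          2     1     0     1     0     1     0     1     0     1     0     1
          3     1     0     1     1     1     1     2     1     2     2     2
          6     1     0     1     1     1     1     3     1     3     3     3
          7     1     0     1     1     1     1     3     2     3     4     4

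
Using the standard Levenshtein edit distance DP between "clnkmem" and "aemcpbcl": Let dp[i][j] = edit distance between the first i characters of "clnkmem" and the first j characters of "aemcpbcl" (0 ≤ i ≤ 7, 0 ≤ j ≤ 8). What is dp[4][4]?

   ''  a  e  m  c  p  b  c  l
''  0  1  2  3  4  5  6  7  8
 c  1  1  2  3  3  4  5  6  7
 l  2  2  2  3  4  4  5  6  6
 n  3  3  3  3  4  5  5  6  7
 k  4  4  4  4  4  5  6  6  7
 m  5  5  5  4  5  5  6  7  7
 e  6  6  5  5  5  6  6  7  8
 m  7  7  6  5  6  6  7  7  8

4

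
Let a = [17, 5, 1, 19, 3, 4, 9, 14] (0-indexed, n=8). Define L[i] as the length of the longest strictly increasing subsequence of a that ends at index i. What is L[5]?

   i    0    1    2    3    4    5    6    7
a[i]   17    5    1   19    3    4    9   14
L[i]    1    1    1    2    2    3    4    5

3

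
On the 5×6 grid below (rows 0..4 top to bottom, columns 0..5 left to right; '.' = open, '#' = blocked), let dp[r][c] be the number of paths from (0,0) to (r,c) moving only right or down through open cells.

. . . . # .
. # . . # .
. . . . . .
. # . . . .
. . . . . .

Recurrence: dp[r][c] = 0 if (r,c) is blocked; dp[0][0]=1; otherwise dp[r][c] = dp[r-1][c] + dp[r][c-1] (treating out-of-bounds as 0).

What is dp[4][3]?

r\c   0   1   2   3   4   5
  0   1   1   1   1   0   0
  1   1   0   1   2   0   0
  2   1   1   2   4   4   4
  3   1   0   2   6  10  14
  4   1   1   3   9  19  33

9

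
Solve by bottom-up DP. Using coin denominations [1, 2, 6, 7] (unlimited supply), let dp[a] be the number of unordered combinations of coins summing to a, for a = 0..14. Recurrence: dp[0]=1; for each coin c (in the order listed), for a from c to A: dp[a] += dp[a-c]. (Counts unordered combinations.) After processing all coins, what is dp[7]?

after  coin     0     1     2     3     4     5     6     7     8     9    10    11    12    13    14
          1     1     1     1     1     1     1     1     1     1     1     1     1     1     1     1
          2     1     1     2     2     3     3     4     4     5     5     6     6     7     7     8
          6     1     1     2     2     3     3     5     5     7     7     9     9    12    12    15
          7     1     1     2     2     3     3     5     6     8     9    11    12    15    17    21

6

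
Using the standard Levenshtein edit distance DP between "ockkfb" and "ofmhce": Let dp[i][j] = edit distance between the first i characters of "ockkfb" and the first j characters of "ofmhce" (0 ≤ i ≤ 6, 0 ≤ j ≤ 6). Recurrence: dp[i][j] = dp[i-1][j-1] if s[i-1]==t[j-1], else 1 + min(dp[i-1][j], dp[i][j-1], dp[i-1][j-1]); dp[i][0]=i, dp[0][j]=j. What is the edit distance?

   ''  o  f  m  h  c  e
''  0  1  2  3  4  5  6
 o  1  0  1  2  3  4  5
 c  2  1  1  2  3  3  4
 k  3  2  2  2  3  4  4
 k  4  3  3  3  3  4  5
 f  5  4  3  4  4  4  5
 b  6  5  4  4  5  5  5

5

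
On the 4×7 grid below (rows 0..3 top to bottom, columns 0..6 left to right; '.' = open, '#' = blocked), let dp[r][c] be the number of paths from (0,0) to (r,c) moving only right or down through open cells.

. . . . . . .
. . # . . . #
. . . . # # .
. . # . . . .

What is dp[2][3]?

r\c   0   1   2   3   4   5   6
  0   1   1   1   1   1   1   1
  1   1   2   0   1   2   3   0
  2   1   3   3   4   0   0   0
  3   1   4   0   4   4   4   4

4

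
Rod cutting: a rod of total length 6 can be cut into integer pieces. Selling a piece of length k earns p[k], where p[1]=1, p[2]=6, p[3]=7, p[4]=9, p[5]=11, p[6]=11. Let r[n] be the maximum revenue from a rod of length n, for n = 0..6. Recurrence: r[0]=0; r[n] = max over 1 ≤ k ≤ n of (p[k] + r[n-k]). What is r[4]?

12

   n    0    1    2    3    4    5    6
r[n]    0    1    6    7   12   13   18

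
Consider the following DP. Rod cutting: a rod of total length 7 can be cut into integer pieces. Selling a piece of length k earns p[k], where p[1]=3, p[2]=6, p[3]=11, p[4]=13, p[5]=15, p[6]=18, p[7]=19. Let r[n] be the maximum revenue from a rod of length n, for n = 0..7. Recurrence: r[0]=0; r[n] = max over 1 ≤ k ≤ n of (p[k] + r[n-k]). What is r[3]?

11

   n    0    1    2    3    4    5    6    7
r[n]    0    3    6   11   14   17   22   25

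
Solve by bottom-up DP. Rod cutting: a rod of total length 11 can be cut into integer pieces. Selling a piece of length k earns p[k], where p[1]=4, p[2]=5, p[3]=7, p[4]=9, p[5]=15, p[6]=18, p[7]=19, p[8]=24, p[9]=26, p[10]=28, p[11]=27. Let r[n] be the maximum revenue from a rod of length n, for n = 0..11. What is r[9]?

36

   n    0    1    2    3    4    5    6    7    8    9   10   11
r[n]    0    4    8   12   16   20   24   28   32   36   40   44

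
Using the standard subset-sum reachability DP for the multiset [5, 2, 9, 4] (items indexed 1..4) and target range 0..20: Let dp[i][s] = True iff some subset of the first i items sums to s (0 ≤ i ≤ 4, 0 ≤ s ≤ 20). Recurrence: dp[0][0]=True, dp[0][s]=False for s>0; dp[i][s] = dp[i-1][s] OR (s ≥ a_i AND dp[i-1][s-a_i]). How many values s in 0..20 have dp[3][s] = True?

8

i\s   0   1   2   3   4   5   6   7   8   9  10  11  12  13  14  15  16  17  18  19  20
  0   T   F   F   F   F   F   F   F   F   F   F   F   F   F   F   F   F   F   F   F   F
  1   T   F   F   F   F   T   F   F   F   F   F   F   F   F   F   F   F   F   F   F   F
  2   T   F   T   F   F   T   F   T   F   F   F   F   F   F   F   F   F   F   F   F   F
  3   T   F   T   F   F   T   F   T   F   T   F   T   F   F   T   F   T   F   F   F   F
  4   T   F   T   F   T   T   T   T   F   T   F   T   F   T   T   T   T   F   T   F   T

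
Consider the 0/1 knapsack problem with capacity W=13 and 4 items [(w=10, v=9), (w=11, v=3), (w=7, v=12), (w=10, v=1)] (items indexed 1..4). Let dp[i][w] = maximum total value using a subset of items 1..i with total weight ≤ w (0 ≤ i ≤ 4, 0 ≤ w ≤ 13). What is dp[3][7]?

12

i\w   0   1   2   3   4   5   6   7   8   9  10  11  12  13
  0   0   0   0   0   0   0   0   0   0   0   0   0   0   0
  1   0   0   0   0   0   0   0   0   0   0   9   9   9   9
  2   0   0   0   0   0   0   0   0   0   0   9   9   9   9
  3   0   0   0   0   0   0   0  12  12  12  12  12  12  12
  4   0   0   0   0   0   0   0  12  12  12  12  12  12  12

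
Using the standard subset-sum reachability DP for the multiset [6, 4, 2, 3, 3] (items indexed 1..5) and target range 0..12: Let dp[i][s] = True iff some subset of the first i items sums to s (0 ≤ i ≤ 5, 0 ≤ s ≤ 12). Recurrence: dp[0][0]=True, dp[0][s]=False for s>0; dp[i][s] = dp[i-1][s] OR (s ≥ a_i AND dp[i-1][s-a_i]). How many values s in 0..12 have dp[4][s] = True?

i\s   0   1   2   3   4   5   6   7   8   9  10  11  12
  0   T   F   F   F   F   F   F   F   F   F   F   F   F
  1   T   F   F   F   F   F   T   F   F   F   F   F   F
  2   T   F   F   F   T   F   T   F   F   F   T   F   F
  3   T   F   T   F   T   F   T   F   T   F   T   F   T
  4   T   F   T   T   T   T   T   T   T   T   T   T   T
  5   T   F   T   T   T   T   T   T   T   T   T   T   T

12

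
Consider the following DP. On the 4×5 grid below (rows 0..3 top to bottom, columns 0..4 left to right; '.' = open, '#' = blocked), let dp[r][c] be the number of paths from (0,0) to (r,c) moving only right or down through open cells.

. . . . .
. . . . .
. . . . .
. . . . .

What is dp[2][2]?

6

r\c   0   1   2   3   4
  0   1   1   1   1   1
  1   1   2   3   4   5
  2   1   3   6  10  15
  3   1   4  10  20  35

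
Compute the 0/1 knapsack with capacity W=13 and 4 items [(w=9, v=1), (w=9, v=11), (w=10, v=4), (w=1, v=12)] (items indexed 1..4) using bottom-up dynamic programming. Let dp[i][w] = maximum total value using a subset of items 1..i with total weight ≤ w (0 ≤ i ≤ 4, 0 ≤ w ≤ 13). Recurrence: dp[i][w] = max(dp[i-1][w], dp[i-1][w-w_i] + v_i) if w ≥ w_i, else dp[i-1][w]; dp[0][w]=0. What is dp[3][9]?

11

i\w   0   1   2   3   4   5   6   7   8   9  10  11  12  13
  0   0   0   0   0   0   0   0   0   0   0   0   0   0   0
  1   0   0   0   0   0   0   0   0   0   1   1   1   1   1
  2   0   0   0   0   0   0   0   0   0  11  11  11  11  11
  3   0   0   0   0   0   0   0   0   0  11  11  11  11  11
  4   0  12  12  12  12  12  12  12  12  12  23  23  23  23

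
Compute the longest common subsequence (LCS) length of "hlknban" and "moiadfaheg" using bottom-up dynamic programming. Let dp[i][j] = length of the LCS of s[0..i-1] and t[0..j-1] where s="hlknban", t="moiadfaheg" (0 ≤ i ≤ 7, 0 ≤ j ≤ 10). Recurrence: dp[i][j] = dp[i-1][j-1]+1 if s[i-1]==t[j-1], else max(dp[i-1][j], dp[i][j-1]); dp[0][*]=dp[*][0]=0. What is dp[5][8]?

   ''  m  o  i  a  d  f  a  h  e  g
''  0  0  0  0  0  0  0  0  0  0  0
 h  0  0  0  0  0  0  0  0  1  1  1
 l  0  0  0  0  0  0  0  0  1  1  1
 k  0  0  0  0  0  0  0  0  1  1  1
 n  0  0  0  0  0  0  0  0  1  1  1
 b  0  0  0  0  0  0  0  0  1  1  1
 a  0  0  0  0  1  1  1  1  1  1  1
 n  0  0  0  0  1  1  1  1  1  1  1

1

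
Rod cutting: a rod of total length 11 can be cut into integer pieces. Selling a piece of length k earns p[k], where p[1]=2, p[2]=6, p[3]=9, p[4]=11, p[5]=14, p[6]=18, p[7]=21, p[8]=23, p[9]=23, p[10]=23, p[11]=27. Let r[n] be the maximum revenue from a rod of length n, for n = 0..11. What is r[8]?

24

   n    0    1    2    3    4    5    6    7    8    9   10   11
r[n]    0    2    6    9   12   15   18   21   24   27   30   33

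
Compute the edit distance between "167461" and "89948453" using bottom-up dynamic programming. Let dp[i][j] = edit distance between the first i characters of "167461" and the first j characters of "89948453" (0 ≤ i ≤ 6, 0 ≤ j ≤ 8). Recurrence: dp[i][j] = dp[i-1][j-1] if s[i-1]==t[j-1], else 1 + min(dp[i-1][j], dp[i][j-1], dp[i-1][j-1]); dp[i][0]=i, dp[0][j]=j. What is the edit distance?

7

   ''  8  9  9  4  8  4  5  3
''  0  1  2  3  4  5  6  7  8
 1  1  1  2  3  4  5  6  7  8
 6  2  2  2  3  4  5  6  7  8
 7  3  3  3  3  4  5  6  7  8
 4  4  4  4  4  3  4  5  6  7
 6  5  5  5  5  4  4  5  6  7
 1  6  6  6  6  5  5  5  6  7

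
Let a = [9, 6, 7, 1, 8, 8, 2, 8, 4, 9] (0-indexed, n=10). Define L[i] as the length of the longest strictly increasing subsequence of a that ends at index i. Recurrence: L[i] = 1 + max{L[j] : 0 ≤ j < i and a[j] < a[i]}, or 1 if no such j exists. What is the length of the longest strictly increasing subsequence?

4

   i    0    1    2    3    4    5    6    7    8    9
a[i]    9    6    7    1    8    8    2    8    4    9
L[i]    1    1    2    1    3    3    2    3    3    4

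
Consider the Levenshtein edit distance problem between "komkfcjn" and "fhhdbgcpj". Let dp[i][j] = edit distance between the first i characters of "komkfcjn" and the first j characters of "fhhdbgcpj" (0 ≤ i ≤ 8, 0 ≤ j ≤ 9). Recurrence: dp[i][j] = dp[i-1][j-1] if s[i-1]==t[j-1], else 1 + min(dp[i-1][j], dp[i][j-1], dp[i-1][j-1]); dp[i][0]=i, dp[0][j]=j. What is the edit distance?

8

   ''  f  h  h  d  b  g  c  p  j
''  0  1  2  3  4  5  6  7  8  9
 k  1  1  2  3  4  5  6  7  8  9
 o  2  2  2  3  4  5  6  7  8  9
 m  3  3  3  3  4  5  6  7  8  9
 k  4  4  4  4  4  5  6  7  8  9
 f  5  4  5  5  5  5  6  7  8  9
 c  6  5  5  6  6  6  6  6  7  8
 j  7  6  6  6  7  7  7  7  7  7
 n  8  7  7  7  7  8  8  8  8  8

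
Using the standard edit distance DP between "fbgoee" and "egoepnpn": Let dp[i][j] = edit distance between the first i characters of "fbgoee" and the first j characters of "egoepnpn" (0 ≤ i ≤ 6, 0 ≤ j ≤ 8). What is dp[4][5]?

   ''  e  g  o  e  p  n  p  n
''  0  1  2  3  4  5  6  7  8
 f  1  1  2  3  4  5  6  7  8
 b  2  2  2  3  4  5  6  7  8
 g  3  3  2  3  4  5  6  7  8
 o  4  4  3  2  3  4  5  6  7
 e  5  4  4  3  2  3  4  5  6
 e  6  5  5  4  3  3  4  5  6

4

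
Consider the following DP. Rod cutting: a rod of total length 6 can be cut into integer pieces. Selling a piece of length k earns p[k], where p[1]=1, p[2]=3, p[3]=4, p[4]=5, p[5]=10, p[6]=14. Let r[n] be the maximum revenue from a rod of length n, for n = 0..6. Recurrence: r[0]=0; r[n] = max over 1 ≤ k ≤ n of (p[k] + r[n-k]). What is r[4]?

6

   n    0    1    2    3    4    5    6
r[n]    0    1    3    4    6   10   14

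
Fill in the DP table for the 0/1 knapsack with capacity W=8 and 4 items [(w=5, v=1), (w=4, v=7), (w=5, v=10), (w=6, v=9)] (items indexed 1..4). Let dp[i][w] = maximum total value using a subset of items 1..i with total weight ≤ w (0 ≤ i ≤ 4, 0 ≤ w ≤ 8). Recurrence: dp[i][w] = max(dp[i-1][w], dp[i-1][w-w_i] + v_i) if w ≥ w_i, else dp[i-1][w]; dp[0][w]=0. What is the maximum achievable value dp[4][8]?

10

i\w   0   1   2   3   4   5   6   7   8
  0   0   0   0   0   0   0   0   0   0
  1   0   0   0   0   0   1   1   1   1
  2   0   0   0   0   7   7   7   7   7
  3   0   0   0   0   7  10  10  10  10
  4   0   0   0   0   7  10  10  10  10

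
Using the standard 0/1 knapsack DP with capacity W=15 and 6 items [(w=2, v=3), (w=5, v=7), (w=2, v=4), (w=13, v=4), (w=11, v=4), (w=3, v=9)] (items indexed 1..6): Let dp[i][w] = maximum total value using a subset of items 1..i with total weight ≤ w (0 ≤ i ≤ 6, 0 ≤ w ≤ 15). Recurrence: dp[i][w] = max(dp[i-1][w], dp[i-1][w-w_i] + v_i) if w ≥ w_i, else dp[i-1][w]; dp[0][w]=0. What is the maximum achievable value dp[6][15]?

i\w   0   1   2   3   4   5   6   7   8   9  10  11  12  13  14  15
  0   0   0   0   0   0   0   0   0   0   0   0   0   0   0   0   0
  1   0   0   3   3   3   3   3   3   3   3   3   3   3   3   3   3
  2   0   0   3   3   3   7   7  10  10  10  10  10  10  10  10  10
  3   0   0   4   4   7   7   7  11  11  14  14  14  14  14  14  14
  4   0   0   4   4   7   7   7  11  11  14  14  14  14  14  14  14
  5   0   0   4   4   7   7   7  11  11  14  14  14  14  14  14  14
  6   0   0   4   9   9  13  13  16  16  16  20  20  23  23  23  23

23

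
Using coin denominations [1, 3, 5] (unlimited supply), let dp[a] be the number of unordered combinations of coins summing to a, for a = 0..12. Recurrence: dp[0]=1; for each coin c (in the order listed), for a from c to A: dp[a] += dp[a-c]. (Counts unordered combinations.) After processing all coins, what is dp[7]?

4

after  coin     0     1     2     3     4     5     6     7     8     9    10    11    12
          1     1     1     1     1     1     1     1     1     1     1     1     1     1
          3     1     1     1     2     2     2     3     3     3     4     4     4     5
          5     1     1     1     2     2     3     4     4     5     6     7     8     9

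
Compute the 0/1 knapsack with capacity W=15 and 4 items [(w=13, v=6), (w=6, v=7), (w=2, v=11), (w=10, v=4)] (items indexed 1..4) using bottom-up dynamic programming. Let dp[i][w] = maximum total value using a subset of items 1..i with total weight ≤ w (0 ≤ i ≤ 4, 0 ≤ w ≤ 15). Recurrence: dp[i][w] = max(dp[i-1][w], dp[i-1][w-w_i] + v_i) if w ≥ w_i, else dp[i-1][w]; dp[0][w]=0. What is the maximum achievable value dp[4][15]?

i\w   0   1   2   3   4   5   6   7   8   9  10  11  12  13  14  15
  0   0   0   0   0   0   0   0   0   0   0   0   0   0   0   0   0
  1   0   0   0   0   0   0   0   0   0   0   0   0   0   6   6   6
  2   0   0   0   0   0   0   7   7   7   7   7   7   7   7   7   7
  3   0   0  11  11  11  11  11  11  18  18  18  18  18  18  18  18
  4   0   0  11  11  11  11  11  11  18  18  18  18  18  18  18  18

18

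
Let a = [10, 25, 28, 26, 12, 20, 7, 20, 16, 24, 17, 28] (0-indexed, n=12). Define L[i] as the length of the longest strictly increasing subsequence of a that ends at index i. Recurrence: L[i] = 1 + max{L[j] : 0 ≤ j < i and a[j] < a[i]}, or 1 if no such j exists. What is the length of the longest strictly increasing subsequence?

   i    0    1    2    3    4    5    6    7    8    9   10   11
a[i]   10   25   28   26   12   20    7   20   16   24   17   28
L[i]    1    2    3    3    2    3    1    3    3    4    4    5

5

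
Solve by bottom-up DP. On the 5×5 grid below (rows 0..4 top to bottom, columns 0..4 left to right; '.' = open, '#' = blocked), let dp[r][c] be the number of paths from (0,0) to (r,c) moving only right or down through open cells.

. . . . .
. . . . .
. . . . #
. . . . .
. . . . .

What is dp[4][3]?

r\c   0   1   2   3   4
  0   1   1   1   1   1
  1   1   2   3   4   5
  2   1   3   6  10   0
  3   1   4  10  20  20
  4   1   5  15  35  55

35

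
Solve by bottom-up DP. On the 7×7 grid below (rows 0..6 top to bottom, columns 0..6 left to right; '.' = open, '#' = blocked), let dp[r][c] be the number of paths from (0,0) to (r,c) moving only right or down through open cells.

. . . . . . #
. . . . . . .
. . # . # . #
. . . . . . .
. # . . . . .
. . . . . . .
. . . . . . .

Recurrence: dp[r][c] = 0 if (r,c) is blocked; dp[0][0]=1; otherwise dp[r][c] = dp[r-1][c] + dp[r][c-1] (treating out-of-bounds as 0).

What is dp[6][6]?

r\c   0   1   2   3   4   5   6
  0   1   1   1   1   1   1   0
  1   1   2   3   4   5   6   6
  2   1   3   0   4   0   6   0
  3   1   4   4   8   8  14  14
  4   1   0   4  12  20  34  48
  5   1   1   5  17  37  71 119
  6   1   2   7  24  61 132 251

251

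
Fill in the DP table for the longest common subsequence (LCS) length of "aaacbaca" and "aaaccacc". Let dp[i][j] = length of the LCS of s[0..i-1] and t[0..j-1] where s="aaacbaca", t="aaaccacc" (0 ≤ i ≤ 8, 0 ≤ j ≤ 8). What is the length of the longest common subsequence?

   ''  a  a  a  c  c  a  c  c
''  0  0  0  0  0  0  0  0  0
 a  0  1  1  1  1  1  1  1  1
 a  0  1  2  2  2  2  2  2  2
 a  0  1  2  3  3  3  3  3  3
 c  0  1  2  3  4  4  4  4  4
 b  0  1  2  3  4  4  4  4  4
 a  0  1  2  3  4  4  5  5  5
 c  0  1  2  3  4  5  5  6  6
 a  0  1  2  3  4  5  6  6  6

6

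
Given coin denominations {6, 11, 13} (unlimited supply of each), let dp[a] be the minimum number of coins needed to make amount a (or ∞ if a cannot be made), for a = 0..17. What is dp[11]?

1

 a  0  1  2  3  4  5  6  7  8  9 10 11 12 13 14 15 16 17
dp  0  -  -  -  -  -  1  -  -  -  -  1  2  1  -  -  -  2
(- denotes ∞ / unreachable)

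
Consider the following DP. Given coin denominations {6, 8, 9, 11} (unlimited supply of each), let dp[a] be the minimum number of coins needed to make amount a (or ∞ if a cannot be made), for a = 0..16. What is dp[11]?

 a  0  1  2  3  4  5  6  7  8  9 10 11 12 13 14 15 16
dp  0  -  -  -  -  -  1  -  1  1  -  1  2  -  2  2  2
(- denotes ∞ / unreachable)

1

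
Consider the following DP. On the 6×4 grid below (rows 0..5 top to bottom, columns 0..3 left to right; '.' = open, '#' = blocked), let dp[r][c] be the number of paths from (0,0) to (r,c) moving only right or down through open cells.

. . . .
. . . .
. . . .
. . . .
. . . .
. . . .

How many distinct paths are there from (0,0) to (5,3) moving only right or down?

56

r\c   0   1   2   3
  0   1   1   1   1
  1   1   2   3   4
  2   1   3   6  10
  3   1   4  10  20
  4   1   5  15  35
  5   1   6  21  56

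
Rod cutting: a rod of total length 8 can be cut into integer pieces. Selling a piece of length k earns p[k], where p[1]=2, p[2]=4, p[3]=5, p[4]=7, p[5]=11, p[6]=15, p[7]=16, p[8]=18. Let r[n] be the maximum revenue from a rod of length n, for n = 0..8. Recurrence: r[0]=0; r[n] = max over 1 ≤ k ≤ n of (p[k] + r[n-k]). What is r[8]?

   n    0    1    2    3    4    5    6    7    8
r[n]    0    2    4    6    8   11   15   17   19

19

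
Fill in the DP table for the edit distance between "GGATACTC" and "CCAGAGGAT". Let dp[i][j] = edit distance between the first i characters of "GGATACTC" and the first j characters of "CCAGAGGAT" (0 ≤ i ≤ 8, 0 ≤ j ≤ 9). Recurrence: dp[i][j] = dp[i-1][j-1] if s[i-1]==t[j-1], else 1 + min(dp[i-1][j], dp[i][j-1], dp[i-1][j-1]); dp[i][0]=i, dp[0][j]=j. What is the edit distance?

   ''  C  C  A  G  A  G  G  A  T
''  0  1  2  3  4  5  6  7  8  9
 G  1  1  2  3  3  4  5  6  7  8
 G  2  2  2  3  3  4  4  5  6  7
 A  3  3  3  2  3  3  4  5  5  6
 T  4  4  4  3  3  4  4  5  6  5
 A  5  5  5  4  4  3  4  5  5  6
 C  6  5  5  5  5  4  4  5  6  6
 T  7  6  6  6  6  5  5  5  6  6
 C  8  7  6  7  7  6  6  6  6  7

7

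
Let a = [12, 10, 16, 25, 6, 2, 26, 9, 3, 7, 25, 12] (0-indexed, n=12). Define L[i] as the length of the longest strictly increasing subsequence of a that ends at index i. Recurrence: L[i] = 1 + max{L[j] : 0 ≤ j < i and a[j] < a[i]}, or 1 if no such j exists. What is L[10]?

4

   i    0    1    2    3    4    5    6    7    8    9   10   11
a[i]   12   10   16   25    6    2   26    9    3    7   25   12
L[i]    1    1    2    3    1    1    4    2    2    3    4    4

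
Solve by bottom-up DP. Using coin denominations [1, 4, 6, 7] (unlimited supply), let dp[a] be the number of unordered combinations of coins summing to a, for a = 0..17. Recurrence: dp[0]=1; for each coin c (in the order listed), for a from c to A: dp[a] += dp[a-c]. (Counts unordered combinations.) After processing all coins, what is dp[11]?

7

after  coin     0     1     2     3     4     5     6     7     8     9    10    11    12    13    14    15    16    17
          1     1     1     1     1     1     1     1     1     1     1     1     1     1     1     1     1     1     1
          4     1     1     1     1     2     2     2     2     3     3     3     3     4     4     4     4     5     5
          6     1     1     1     1     2     2     3     3     4     4     5     5     7     7     8     8    10    10
          7     1     1     1     1     2     2     3     4     5     5     6     7     9    10    12    13    15    16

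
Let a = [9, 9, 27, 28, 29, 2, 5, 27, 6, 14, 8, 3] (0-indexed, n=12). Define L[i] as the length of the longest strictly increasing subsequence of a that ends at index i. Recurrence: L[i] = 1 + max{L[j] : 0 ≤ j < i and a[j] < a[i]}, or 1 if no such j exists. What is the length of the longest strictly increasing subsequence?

   i    0    1    2    3    4    5    6    7    8    9   10   11
a[i]    9    9   27   28   29    2    5   27    6   14    8    3
L[i]    1    1    2    3    4    1    2    3    3    4    4    2

4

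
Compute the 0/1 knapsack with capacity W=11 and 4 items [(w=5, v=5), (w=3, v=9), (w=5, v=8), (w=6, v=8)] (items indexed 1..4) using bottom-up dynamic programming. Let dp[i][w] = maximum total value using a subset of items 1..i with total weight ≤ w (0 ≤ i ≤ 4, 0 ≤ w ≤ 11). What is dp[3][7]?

9

i\w   0   1   2   3   4   5   6   7   8   9  10  11
  0   0   0   0   0   0   0   0   0   0   0   0   0
  1   0   0   0   0   0   5   5   5   5   5   5   5
  2   0   0   0   9   9   9   9   9  14  14  14  14
  3   0   0   0   9   9   9   9   9  17  17  17  17
  4   0   0   0   9   9   9   9   9  17  17  17  17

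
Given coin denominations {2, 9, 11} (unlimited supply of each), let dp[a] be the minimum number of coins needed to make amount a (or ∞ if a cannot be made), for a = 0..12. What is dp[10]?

 a  0  1  2  3  4  5  6  7  8  9 10 11 12
dp  0  -  1  -  2  -  3  -  4  1  5  1  6
(- denotes ∞ / unreachable)

5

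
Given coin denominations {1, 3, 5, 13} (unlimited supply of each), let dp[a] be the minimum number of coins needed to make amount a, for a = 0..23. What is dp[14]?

 a  0  1  2  3  4  5  6  7  8  9 10 11 12 13 14 15 16 17 18 19 20 21 22 23
dp  0  1  2  1  2  1  2  3  2  3  2  3  4  1  2  3  2  3  2  3  4  3  4  3

2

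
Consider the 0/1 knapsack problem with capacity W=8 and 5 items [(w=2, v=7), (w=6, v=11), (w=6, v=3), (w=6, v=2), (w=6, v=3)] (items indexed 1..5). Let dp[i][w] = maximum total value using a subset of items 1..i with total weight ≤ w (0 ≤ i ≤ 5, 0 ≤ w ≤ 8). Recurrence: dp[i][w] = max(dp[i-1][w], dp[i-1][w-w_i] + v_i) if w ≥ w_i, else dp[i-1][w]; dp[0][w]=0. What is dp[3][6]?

11

i\w   0   1   2   3   4   5   6   7   8
  0   0   0   0   0   0   0   0   0   0
  1   0   0   7   7   7   7   7   7   7
  2   0   0   7   7   7   7  11  11  18
  3   0   0   7   7   7   7  11  11  18
  4   0   0   7   7   7   7  11  11  18
  5   0   0   7   7   7   7  11  11  18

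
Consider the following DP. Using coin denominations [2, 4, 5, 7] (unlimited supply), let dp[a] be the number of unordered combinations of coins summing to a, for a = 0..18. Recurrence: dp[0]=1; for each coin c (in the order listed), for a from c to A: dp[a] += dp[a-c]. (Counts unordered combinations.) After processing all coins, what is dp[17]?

9

after  coin     0     1     2     3     4     5     6     7     8     9    10    11    12    13    14    15    16    17    18
          2     1     0     1     0     1     0     1     0     1     0     1     0     1     0     1     0     1     0     1
          4     1     0     1     0     2     0     2     0     3     0     3     0     4     0     4     0     5     0     5
          5     1     0     1     0     2     1     2     1     3     2     4     2     5     3     6     4     7     5     8
          7     1     0     1     0     2     1     2     2     3     3     4     4     6     5     8     7    10     9    12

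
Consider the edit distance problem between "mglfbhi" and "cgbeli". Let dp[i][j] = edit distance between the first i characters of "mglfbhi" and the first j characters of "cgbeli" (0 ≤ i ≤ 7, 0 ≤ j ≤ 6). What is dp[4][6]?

4

   ''  c  g  b  e  l  i
''  0  1  2  3  4  5  6
 m  1  1  2  3  4  5  6
 g  2  2  1  2  3  4  5
 l  3  3  2  2  3  3  4
 f  4  4  3  3  3  4  4
 b  5  5  4  3  4  4  5
 h  6  6  5  4  4  5  5
 i  7  7  6  5  5  5  5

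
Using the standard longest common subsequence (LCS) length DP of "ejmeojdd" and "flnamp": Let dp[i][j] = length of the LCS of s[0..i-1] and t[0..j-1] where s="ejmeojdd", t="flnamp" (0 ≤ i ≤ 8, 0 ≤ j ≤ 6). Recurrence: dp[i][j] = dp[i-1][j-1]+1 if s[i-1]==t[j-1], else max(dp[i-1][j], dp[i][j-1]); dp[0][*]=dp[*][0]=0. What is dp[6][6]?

1

   ''  f  l  n  a  m  p
''  0  0  0  0  0  0  0
 e  0  0  0  0  0  0  0
 j  0  0  0  0  0  0  0
 m  0  0  0  0  0  1  1
 e  0  0  0  0  0  1  1
 o  0  0  0  0  0  1  1
 j  0  0  0  0  0  1  1
 d  0  0  0  0  0  1  1
 d  0  0  0  0  0  1  1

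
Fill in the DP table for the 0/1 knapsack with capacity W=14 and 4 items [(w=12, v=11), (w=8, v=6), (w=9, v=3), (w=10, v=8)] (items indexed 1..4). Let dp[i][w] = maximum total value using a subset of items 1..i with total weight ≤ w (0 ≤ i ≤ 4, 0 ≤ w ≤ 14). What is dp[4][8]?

i\w   0   1   2   3   4   5   6   7   8   9  10  11  12  13  14
  0   0   0   0   0   0   0   0   0   0   0   0   0   0   0   0
  1   0   0   0   0   0   0   0   0   0   0   0   0  11  11  11
  2   0   0   0   0   0   0   0   0   6   6   6   6  11  11  11
  3   0   0   0   0   0   0   0   0   6   6   6   6  11  11  11
  4   0   0   0   0   0   0   0   0   6   6   8   8  11  11  11

6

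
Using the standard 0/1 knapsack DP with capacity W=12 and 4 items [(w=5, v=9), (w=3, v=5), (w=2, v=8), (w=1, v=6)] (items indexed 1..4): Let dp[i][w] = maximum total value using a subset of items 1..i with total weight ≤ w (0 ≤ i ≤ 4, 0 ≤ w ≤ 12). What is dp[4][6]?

19

i\w   0   1   2   3   4   5   6   7   8   9  10  11  12
  0   0   0   0   0   0   0   0   0   0   0   0   0   0
  1   0   0   0   0   0   9   9   9   9   9   9   9   9
  2   0   0   0   5   5   9   9   9  14  14  14  14  14
  3   0   0   8   8   8  13  13  17  17  17  22  22  22
  4   0   6   8  14  14  14  19  19  23  23  23  28  28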